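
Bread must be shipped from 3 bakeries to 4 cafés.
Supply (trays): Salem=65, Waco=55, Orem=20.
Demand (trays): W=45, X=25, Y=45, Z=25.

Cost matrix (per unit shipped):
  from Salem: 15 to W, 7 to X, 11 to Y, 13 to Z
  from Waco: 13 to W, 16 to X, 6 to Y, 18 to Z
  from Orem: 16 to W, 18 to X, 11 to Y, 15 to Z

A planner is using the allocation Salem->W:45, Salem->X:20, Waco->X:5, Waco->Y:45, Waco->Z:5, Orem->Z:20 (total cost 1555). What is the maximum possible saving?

Current plan cost = 45·15 + 20·7 + 5·16 + 45·6 + 5·18 + 20·15 = 1555.
Optimal plan:
  Salem to W: 15 × 15 = 225
  Salem to X: 25 × 7 = 175
  Salem to Z: 25 × 13 = 325
  Waco to W: 10 × 13 = 130
  Waco to Y: 45 × 6 = 270
  Orem to W: 20 × 16 = 320
Optimal cost = 1445.
Saving = 1555 − 1445 = 110.

110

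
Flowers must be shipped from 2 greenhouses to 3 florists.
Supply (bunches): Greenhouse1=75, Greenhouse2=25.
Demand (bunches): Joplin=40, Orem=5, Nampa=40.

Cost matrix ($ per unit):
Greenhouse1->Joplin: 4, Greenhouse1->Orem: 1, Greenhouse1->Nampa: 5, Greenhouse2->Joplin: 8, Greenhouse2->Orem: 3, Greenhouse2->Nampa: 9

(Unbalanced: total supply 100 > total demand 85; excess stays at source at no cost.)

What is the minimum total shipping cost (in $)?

One minimum-cost allocation:
  Greenhouse1→Joplin: 35 × $4 = $140
  Greenhouse1→Nampa: 40 × $5 = $200
  Greenhouse2→Joplin: 5 × $8 = $40
  Greenhouse2→Orem: 5 × $3 = $15
Total = 140 + 200 + 40 + 15 = $395.

395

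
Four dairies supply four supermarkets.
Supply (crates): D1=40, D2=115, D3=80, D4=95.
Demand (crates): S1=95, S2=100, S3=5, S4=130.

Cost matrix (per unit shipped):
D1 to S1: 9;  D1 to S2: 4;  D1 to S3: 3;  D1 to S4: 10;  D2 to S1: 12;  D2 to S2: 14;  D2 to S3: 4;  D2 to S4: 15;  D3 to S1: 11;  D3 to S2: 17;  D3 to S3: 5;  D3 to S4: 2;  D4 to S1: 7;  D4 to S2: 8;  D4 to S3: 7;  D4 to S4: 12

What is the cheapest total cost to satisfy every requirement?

2535

One minimum-cost allocation:
  D1–S2: 40 crates
  D2–S1: 60 crates
  D2–S3: 5 crates
  D2–S4: 50 crates
  D3–S4: 80 crates
  D4–S1: 35 crates
  D4–S2: 60 crates
Total cost = 2535.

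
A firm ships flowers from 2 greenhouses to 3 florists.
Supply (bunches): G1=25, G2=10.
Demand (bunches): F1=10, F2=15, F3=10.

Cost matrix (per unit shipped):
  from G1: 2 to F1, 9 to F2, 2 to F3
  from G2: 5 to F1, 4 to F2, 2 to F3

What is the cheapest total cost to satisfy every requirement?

125

One minimum-cost allocation:
  G1->F1: 10 × 2 = 20
  G1->F2: 5 × 9 = 45
  G1->F3: 10 × 2 = 20
  G2->F2: 10 × 4 = 40
Total = 20 + 45 + 20 + 40 = 125.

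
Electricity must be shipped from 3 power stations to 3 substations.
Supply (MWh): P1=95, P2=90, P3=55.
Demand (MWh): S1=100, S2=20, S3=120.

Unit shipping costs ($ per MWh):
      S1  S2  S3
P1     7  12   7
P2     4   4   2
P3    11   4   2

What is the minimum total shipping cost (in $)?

An optimal shipping plan:
  P1–S1: 95 × $7 = $665
  P2–S1: 5 × $4 = $20
  P2–S3: 85 × $2 = $170
  P3–S2: 20 × $4 = $80
  P3–S3: 35 × $2 = $70
Total = 665 + 20 + 170 + 80 + 70 = $1005.
(Supply check: P1 ships 95; P2 ships 90; P3 ships 55.)

1005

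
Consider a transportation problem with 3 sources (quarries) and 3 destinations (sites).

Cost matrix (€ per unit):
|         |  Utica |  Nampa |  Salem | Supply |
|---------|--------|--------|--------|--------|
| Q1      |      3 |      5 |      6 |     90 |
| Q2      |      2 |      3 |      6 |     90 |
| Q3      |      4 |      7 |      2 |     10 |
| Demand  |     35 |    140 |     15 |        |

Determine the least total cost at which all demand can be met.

675

An optimal shipping plan:
  Q1->Utica: 35 truckloads
  Q1->Nampa: 50 truckloads
  Q1->Salem: 5 truckloads
  Q2->Nampa: 90 truckloads
  Q3->Salem: 10 truckloads
Total cost = €675.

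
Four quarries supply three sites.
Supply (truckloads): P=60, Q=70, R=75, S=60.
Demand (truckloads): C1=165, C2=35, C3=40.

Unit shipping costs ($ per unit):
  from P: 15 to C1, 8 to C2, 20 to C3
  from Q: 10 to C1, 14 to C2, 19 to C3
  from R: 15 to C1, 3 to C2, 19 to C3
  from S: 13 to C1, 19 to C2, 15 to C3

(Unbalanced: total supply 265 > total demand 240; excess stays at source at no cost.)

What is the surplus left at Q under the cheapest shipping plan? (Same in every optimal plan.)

0

An optimal plan:
  P–C1: 35 × $15 = $525
  Q–C1: 70 × $10 = $700
  R–C1: 40 × $15 = $600
  R–C2: 35 × $3 = $105
  S–C1: 20 × $13 = $260
  S–C3: 40 × $15 = $600
Total cost = $2790.
Q ships 70 of its 70, leaving 0.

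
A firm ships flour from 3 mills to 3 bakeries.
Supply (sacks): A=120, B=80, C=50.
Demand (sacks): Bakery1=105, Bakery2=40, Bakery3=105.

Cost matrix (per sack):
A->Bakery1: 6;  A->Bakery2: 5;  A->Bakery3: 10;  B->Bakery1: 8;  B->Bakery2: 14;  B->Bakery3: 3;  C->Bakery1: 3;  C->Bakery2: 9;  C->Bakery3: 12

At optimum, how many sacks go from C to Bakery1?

The minimum-cost plan:
  A–Bakery1: 55 × 6 = 330
  A–Bakery2: 40 × 5 = 200
  A–Bakery3: 25 × 10 = 250
  B–Bakery3: 80 × 3 = 240
  C–Bakery1: 50 × 3 = 150
Total cost = 1170.
So C→Bakery1 carries 50 sacks.

50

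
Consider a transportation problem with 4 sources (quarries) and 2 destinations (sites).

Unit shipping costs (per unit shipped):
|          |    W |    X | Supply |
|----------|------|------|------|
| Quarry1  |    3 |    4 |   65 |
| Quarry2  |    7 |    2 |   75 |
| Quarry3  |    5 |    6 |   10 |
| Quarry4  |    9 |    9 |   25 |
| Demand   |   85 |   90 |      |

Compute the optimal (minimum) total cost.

620

One minimum-cost allocation:
  Quarry1 to W: 65 × 3 = 195
  Quarry2 to X: 75 × 2 = 150
  Quarry3 to W: 10 × 5 = 50
  Quarry4 to W: 10 × 9 = 90
  Quarry4 to X: 15 × 9 = 135
Total = 195 + 150 + 50 + 90 + 135 = 620.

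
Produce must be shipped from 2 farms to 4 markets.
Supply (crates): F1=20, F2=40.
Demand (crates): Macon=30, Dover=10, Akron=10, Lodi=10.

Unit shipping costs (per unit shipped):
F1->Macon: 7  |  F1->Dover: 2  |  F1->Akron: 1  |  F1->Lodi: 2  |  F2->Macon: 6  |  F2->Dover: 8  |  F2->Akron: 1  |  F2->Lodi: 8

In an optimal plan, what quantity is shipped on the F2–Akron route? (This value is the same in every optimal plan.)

10

Solving gives:
  F1–Dover: 10 × 2 = 20
  F1–Lodi: 10 × 2 = 20
  F2–Macon: 30 × 6 = 180
  F2–Akron: 10 × 1 = 10
Total cost = 230.
So F2→Akron carries 10 crates.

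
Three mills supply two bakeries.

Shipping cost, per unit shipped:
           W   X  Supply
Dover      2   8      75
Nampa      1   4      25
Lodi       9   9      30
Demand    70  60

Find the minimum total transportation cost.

550

Optimal allocation:
  Dover–W: 70 sacks
  Dover–X: 5 sacks
  Nampa–X: 25 sacks
  Lodi–X: 30 sacks
Total cost = 550.
(Supply check: Dover ships 75; Nampa ships 25; Lodi ships 30.)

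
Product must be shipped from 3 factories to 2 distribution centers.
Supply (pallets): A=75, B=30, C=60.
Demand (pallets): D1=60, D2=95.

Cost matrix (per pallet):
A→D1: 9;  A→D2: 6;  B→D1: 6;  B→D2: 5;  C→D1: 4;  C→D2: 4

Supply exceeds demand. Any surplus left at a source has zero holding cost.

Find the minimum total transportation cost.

A cheapest plan:
  A to D2: 65 × 6 = 390
  B to D2: 30 × 5 = 150
  C to D1: 60 × 4 = 240
Total = 390 + 150 + 240 = 780.

780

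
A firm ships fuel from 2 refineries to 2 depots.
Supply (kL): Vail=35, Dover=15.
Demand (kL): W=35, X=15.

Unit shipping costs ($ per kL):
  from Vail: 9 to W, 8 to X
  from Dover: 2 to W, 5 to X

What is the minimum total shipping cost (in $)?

330

One minimum-cost allocation:
  Vail–W: 20 × $9 = $180
  Vail–X: 15 × $8 = $120
  Dover–W: 15 × $2 = $30
Total = 180 + 120 + 30 = $330.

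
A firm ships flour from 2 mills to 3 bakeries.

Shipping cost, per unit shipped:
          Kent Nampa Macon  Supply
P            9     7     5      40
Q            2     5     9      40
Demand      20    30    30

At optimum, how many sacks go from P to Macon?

30

Solving gives:
  P→Nampa: 10 × 7 = 70
  P→Macon: 30 × 5 = 150
  Q→Kent: 20 × 2 = 40
  Q→Nampa: 20 × 5 = 100
Total cost = 360.
So P→Macon carries 30 sacks.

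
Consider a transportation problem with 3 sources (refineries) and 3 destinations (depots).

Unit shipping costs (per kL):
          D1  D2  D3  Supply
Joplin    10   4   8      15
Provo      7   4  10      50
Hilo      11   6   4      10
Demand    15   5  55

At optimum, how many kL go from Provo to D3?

Solving gives:
  Joplin–D3: 15 × 8 = 120
  Provo–D1: 15 × 7 = 105
  Provo–D2: 5 × 4 = 20
  Provo–D3: 30 × 10 = 300
  Hilo–D3: 10 × 4 = 40
Total cost = 585.
So Provo→D3 carries 30 kL.

30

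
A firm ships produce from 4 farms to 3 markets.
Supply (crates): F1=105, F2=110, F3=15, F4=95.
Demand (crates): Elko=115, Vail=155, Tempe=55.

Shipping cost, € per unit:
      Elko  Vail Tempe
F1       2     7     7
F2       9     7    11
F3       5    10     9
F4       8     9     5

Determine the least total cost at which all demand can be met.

1715

Optimal allocation:
  F1 to Elko: 100 × €2 = €200
  F1 to Vail: 5 × €7 = €35
  F2 to Vail: 110 × €7 = €770
  F3 to Elko: 15 × €5 = €75
  F4 to Vail: 40 × €9 = €360
  F4 to Tempe: 55 × €5 = €275
Total = 200 + 35 + 770 + 75 + 360 + 275 = €1715.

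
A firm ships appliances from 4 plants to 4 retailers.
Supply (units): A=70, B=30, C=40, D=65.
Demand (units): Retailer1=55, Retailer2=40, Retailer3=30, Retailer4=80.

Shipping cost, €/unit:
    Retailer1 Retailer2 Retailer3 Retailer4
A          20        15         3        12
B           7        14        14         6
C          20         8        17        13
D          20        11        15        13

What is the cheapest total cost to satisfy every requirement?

An optimal shipping plan:
  A->Retailer3: 30 × €3 = €90
  A->Retailer4: 40 × €12 = €480
  B->Retailer1: 30 × €7 = €210
  C->Retailer2: 40 × €8 = €320
  D->Retailer1: 25 × €20 = €500
  D->Retailer4: 40 × €13 = €520
Total = 90 + 480 + 210 + 320 + 500 + 520 = €2120.
(Supply check: A ships 70; B ships 30; C ships 40; D ships 65.)

2120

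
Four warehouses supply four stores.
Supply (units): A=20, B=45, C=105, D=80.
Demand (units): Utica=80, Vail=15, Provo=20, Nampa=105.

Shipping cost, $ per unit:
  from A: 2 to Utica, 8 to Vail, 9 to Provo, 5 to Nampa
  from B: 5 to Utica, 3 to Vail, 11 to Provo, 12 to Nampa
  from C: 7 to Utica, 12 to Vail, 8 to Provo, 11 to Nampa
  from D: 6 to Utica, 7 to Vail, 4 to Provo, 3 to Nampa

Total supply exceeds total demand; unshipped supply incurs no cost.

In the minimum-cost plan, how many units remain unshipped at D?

0

An optimal plan:
  A→Nampa: 20 units
  B→Utica: 30 units
  B→Vail: 15 units
  C→Utica: 50 units
  C→Provo: 20 units
  C→Nampa: 5 units
  D→Nampa: 80 units
Total cost = $1100.
D ships 80 of its 80, leaving 0.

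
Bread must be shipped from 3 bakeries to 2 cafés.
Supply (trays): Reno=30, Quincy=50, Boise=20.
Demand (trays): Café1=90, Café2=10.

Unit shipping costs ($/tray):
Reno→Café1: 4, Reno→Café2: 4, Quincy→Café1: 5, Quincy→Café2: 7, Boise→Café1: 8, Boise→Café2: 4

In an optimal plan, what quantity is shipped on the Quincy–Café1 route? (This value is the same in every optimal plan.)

The minimum-cost plan:
  Reno->Café1: 30 × $4 = $120
  Quincy->Café1: 50 × $5 = $250
  Boise->Café1: 10 × $8 = $80
  Boise->Café2: 10 × $4 = $40
Total cost = $490.
So Quincy→Café1 carries 50 trays.

50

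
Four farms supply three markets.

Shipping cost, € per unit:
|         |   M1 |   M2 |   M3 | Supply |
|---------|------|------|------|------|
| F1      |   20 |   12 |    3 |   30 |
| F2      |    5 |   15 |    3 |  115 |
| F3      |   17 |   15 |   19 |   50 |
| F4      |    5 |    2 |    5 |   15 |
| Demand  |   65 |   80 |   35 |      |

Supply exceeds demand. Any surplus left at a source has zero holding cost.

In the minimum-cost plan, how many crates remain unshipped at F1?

0

Minimum-cost shipments:
  F1 to M2: 30 × €12 = €360
  F2 to M1: 65 × €5 = €325
  F2 to M3: 35 × €3 = €105
  F3 to M2: 35 × €15 = €525
  F4 to M2: 15 × €2 = €30
Total cost = €1345.
F1 ships 30 of its 30, leaving 0.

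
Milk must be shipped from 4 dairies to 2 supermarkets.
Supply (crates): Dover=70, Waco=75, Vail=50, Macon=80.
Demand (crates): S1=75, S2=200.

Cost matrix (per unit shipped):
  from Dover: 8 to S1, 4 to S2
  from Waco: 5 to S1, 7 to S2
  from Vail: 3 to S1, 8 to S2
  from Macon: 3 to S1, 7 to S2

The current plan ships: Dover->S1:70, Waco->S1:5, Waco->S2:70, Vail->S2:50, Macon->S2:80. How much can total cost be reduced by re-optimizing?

620

Current plan cost = 70·8 + 5·5 + 70·7 + 50·8 + 80·7 = 2035.
Optimal plan:
  Dover to S2: 70 × 4 = 280
  Waco to S2: 75 × 7 = 525
  Vail to S1: 50 × 3 = 150
  Macon to S1: 25 × 3 = 75
  Macon to S2: 55 × 7 = 385
Optimal cost = 1415.
Saving = 2035 − 1415 = 620.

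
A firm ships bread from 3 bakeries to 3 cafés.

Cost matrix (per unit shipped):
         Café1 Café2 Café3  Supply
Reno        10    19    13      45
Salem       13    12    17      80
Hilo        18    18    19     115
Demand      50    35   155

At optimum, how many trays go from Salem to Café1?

45

The minimum-cost plan:
  Reno→Café1: 5 × 10 = 50
  Reno→Café3: 40 × 13 = 520
  Salem→Café1: 45 × 13 = 585
  Salem→Café2: 35 × 12 = 420
  Hilo→Café3: 115 × 19 = 2185
Total cost = 3760.
So Salem→Café1 carries 45 trays.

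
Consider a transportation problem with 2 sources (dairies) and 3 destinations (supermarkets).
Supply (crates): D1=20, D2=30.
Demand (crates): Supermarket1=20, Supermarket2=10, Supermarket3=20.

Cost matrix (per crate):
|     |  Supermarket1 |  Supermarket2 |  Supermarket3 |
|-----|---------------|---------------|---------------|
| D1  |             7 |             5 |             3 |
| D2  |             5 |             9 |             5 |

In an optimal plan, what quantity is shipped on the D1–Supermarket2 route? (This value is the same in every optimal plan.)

10

Solving gives:
  D1–Supermarket2: 10 crates
  D1–Supermarket3: 10 crates
  D2–Supermarket1: 20 crates
  D2–Supermarket3: 10 crates
Total cost = 230.
So D1→Supermarket2 carries 10 crates.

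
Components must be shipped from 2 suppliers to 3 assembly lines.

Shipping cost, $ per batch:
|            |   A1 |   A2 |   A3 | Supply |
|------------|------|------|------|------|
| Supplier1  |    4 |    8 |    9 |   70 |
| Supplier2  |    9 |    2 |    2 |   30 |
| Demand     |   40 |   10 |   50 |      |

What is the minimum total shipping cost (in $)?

An optimal shipping plan:
  Supplier1–A1: 40 × $4 = $160
  Supplier1–A2: 10 × $8 = $80
  Supplier1–A3: 20 × $9 = $180
  Supplier2–A3: 30 × $2 = $60
Total = 160 + 80 + 180 + 60 = $480.

480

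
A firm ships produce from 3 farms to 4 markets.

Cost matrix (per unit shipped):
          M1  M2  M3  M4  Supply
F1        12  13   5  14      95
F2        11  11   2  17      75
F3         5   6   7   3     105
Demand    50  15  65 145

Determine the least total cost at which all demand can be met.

1780

A cheapest plan:
  F1–M1: 50 × 12 = 600
  F1–M2: 5 × 13 = 65
  F1–M4: 40 × 14 = 560
  F2–M2: 10 × 11 = 110
  F2–M3: 65 × 2 = 130
  F3–M4: 105 × 3 = 315
Total = 600 + 65 + 560 + 110 + 130 + 315 = 1780.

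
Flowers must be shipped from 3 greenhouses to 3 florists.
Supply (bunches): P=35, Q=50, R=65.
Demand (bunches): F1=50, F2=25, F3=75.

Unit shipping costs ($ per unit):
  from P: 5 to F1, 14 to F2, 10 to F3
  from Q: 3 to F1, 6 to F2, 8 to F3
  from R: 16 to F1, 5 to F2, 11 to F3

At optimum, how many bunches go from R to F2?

25

Solving gives:
  P->F3: 35 × $10 = $350
  Q->F1: 50 × $3 = $150
  R->F2: 25 × $5 = $125
  R->F3: 40 × $11 = $440
Total cost = $1065.
So R→F2 carries 25 bunches.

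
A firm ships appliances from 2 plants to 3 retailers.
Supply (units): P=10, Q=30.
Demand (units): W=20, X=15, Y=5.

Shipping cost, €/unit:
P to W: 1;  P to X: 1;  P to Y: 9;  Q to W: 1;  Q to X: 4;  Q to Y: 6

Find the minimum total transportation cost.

80

Optimal allocation:
  P→X: 10 × €1 = €10
  Q→W: 20 × €1 = €20
  Q→X: 5 × €4 = €20
  Q→Y: 5 × €6 = €30
Total = 10 + 20 + 20 + 30 = €80.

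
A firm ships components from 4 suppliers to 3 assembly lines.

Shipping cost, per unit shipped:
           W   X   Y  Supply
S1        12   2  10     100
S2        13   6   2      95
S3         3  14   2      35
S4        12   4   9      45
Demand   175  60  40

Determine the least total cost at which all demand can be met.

2040

A cheapest plan:
  S1→W: 40 batches
  S1→X: 60 batches
  S2→W: 55 batches
  S2→Y: 40 batches
  S3→W: 35 batches
  S4→W: 45 batches
Total cost = 2040.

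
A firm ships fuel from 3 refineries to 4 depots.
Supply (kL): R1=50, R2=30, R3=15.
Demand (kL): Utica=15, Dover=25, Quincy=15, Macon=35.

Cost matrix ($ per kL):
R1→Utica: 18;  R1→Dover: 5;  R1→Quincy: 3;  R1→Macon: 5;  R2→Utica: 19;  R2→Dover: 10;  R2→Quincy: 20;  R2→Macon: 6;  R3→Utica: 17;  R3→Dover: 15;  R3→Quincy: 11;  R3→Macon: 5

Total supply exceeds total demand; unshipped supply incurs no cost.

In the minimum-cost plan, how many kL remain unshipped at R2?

5

Minimum-cost shipments:
  R1->Dover: 25 × $5 = $125
  R1->Quincy: 15 × $3 = $45
  R1->Macon: 10 × $5 = $50
  R2->Macon: 25 × $6 = $150
  R3->Utica: 15 × $17 = $255
Total cost = $625.
R2 ships 25 of its 30, leaving 5.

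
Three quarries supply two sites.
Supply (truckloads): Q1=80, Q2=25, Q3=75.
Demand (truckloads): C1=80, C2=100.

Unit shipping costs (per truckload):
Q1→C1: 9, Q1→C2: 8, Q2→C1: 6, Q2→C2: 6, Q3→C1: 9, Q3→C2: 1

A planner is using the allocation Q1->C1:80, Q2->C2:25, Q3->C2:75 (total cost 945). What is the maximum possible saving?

25

Current plan cost = 80·9 + 25·6 + 75·1 = 945.
Optimal plan:
  Q1->C1: 55 × 9 = 495
  Q1->C2: 25 × 8 = 200
  Q2->C1: 25 × 6 = 150
  Q3->C2: 75 × 1 = 75
Optimal cost = 920.
Saving = 945 − 920 = 25.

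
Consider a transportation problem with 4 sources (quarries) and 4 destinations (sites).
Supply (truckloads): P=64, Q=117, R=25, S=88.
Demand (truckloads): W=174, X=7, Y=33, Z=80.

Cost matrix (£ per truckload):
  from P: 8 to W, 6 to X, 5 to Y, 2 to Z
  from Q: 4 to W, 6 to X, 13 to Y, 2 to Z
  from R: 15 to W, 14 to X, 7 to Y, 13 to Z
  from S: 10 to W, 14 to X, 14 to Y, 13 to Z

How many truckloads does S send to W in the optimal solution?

Optimal shipments:
  P->X: 7 × £6 = £42
  P->Y: 8 × £5 = £40
  P->Z: 49 × £2 = £98
  Q->W: 86 × £4 = £344
  Q->Z: 31 × £2 = £62
  R->Y: 25 × £7 = £175
  S->W: 88 × £10 = £880
Total cost = £1641.
So S→W carries 88 truckloads.

88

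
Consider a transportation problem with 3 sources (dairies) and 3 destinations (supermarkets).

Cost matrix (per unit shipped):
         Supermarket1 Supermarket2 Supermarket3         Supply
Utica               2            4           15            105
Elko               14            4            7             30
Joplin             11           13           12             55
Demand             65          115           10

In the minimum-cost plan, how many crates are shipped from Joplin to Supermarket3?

Optimal shipments:
  Utica→Supermarket1: 20 × 2 = 40
  Utica→Supermarket2: 85 × 4 = 340
  Elko→Supermarket2: 30 × 4 = 120
  Joplin→Supermarket1: 45 × 11 = 495
  Joplin→Supermarket3: 10 × 12 = 120
Total cost = 1115.
So Joplin→Supermarket3 carries 10 crates.

10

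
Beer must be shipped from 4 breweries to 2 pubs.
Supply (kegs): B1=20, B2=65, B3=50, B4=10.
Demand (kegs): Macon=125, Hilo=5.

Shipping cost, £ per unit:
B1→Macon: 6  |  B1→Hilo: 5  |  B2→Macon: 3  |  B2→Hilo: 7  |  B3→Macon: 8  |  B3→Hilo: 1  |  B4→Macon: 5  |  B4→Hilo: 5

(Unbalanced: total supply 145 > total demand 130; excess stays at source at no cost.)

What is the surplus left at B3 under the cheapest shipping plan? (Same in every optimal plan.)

15

An optimal plan:
  B1->Macon: 20 kegs
  B2->Macon: 65 kegs
  B3->Macon: 30 kegs
  B3->Hilo: 5 kegs
  B4->Macon: 10 kegs
Total cost = £610.
B3 ships 35 of its 50, leaving 15.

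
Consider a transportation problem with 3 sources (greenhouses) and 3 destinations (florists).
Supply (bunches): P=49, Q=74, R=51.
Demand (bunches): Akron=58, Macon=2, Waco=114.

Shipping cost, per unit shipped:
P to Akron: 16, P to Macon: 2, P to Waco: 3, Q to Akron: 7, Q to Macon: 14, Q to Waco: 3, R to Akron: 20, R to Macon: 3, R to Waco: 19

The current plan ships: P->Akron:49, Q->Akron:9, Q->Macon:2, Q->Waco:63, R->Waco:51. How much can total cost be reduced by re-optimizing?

Current plan cost = 49·16 + 9·7 + 2·14 + 63·3 + 51·19 = 2033.
Optimal plan:
  P to Waco: 49 × 3 = 147
  Q to Akron: 9 × 7 = 63
  Q to Waco: 65 × 3 = 195
  R to Akron: 49 × 20 = 980
  R to Macon: 2 × 3 = 6
Optimal cost = 1391.
Saving = 2033 − 1391 = 642.

642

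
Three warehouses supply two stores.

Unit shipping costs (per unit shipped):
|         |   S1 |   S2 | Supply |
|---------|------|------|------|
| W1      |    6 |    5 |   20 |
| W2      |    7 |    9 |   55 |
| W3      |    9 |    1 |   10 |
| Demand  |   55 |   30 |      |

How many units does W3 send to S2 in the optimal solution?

Solving gives:
  W1→S2: 20 × 5 = 100
  W2→S1: 55 × 7 = 385
  W3→S2: 10 × 1 = 10
Total cost = 495.
So W3→S2 carries 10 units.

10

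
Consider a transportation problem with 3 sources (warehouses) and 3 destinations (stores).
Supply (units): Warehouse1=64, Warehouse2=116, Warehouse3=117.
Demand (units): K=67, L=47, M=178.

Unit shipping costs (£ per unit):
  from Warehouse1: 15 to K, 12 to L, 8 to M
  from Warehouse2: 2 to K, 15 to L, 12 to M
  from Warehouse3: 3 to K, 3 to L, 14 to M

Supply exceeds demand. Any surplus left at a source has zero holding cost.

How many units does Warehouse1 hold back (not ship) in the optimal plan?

0

Minimum-cost shipments:
  Warehouse1 to M: 64 × £8 = £512
  Warehouse2 to K: 2 × £2 = £4
  Warehouse2 to M: 114 × £12 = £1368
  Warehouse3 to K: 65 × £3 = £195
  Warehouse3 to L: 47 × £3 = £141
Total cost = £2220.
Warehouse1 ships 64 of its 64, leaving 0.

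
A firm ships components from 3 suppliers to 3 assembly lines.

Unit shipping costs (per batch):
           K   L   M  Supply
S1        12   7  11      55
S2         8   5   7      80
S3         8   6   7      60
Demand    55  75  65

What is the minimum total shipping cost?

1380

An optimal shipping plan:
  S1 to L: 55 × 7 = 385
  S2 to L: 20 × 5 = 100
  S2 to M: 60 × 7 = 420
  S3 to K: 55 × 8 = 440
  S3 to M: 5 × 7 = 35
Total = 385 + 100 + 420 + 440 + 35 = 1380.
(Supply check: S1 ships 55; S2 ships 80; S3 ships 60.)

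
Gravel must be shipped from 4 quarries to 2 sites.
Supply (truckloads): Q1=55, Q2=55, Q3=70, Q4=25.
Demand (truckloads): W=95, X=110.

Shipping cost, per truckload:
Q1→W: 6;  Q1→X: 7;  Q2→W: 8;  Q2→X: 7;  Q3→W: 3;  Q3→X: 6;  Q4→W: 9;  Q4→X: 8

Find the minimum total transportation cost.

1155

Optimal allocation:
  Q1–W: 25 × 6 = 150
  Q1–X: 30 × 7 = 210
  Q2–X: 55 × 7 = 385
  Q3–W: 70 × 3 = 210
  Q4–X: 25 × 8 = 200
Total = 150 + 210 + 385 + 210 + 200 = 1155.
(Supply check: Q1 ships 55; Q2 ships 55; Q3 ships 70; Q4 ships 25.)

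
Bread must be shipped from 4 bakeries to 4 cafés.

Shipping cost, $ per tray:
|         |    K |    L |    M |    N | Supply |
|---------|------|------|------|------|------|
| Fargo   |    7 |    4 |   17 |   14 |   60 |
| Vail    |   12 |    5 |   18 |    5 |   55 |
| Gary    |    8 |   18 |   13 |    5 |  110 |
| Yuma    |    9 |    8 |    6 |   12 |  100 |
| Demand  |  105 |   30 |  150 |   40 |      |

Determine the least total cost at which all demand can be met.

Optimal allocation:
  Fargo to K: 45 × $7 = $315
  Fargo to L: 15 × $4 = $60
  Vail to L: 15 × $5 = $75
  Vail to N: 40 × $5 = $200
  Gary to K: 60 × $8 = $480
  Gary to M: 50 × $13 = $650
  Yuma to M: 100 × $6 = $600
Total = 315 + 60 + 75 + 200 + 480 + 650 + 600 = $2380.

2380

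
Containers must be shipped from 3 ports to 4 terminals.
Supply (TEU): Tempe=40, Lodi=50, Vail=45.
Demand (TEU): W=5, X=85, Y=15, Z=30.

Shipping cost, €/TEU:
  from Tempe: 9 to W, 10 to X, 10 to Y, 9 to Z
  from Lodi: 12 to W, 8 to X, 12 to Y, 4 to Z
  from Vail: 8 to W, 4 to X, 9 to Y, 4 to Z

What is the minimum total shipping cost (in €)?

Optimal allocation:
  Tempe–W: 5 × €9 = €45
  Tempe–X: 20 × €10 = €200
  Tempe–Y: 15 × €10 = €150
  Lodi–X: 20 × €8 = €160
  Lodi–Z: 30 × €4 = €120
  Vail–X: 45 × €4 = €180
Total = 45 + 200 + 150 + 160 + 120 + 180 = €855.

855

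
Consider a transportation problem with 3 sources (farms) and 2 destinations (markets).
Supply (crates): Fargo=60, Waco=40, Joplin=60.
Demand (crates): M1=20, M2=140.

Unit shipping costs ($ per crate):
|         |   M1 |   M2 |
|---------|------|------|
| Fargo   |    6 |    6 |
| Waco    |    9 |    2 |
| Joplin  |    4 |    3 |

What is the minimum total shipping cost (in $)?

One minimum-cost allocation:
  Fargo to M1: 20 × $6 = $120
  Fargo to M2: 40 × $6 = $240
  Waco to M2: 40 × $2 = $80
  Joplin to M2: 60 × $3 = $180
Total = 120 + 240 + 80 + 180 = $620.

620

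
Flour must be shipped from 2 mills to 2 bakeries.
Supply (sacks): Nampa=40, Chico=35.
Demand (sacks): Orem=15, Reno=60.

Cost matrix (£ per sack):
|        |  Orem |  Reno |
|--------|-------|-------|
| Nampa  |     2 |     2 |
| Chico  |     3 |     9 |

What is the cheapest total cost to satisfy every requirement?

An optimal shipping plan:
  Nampa–Reno: 40 × £2 = £80
  Chico–Orem: 15 × £3 = £45
  Chico–Reno: 20 × £9 = £180
Total = 80 + 45 + 180 = £305.

305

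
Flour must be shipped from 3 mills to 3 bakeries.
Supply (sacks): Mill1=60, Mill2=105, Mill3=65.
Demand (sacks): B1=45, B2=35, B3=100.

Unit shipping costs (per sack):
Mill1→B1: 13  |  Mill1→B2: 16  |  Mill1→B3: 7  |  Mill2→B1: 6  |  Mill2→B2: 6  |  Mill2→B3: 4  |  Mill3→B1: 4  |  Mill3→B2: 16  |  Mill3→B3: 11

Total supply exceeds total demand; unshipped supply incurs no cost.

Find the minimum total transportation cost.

Optimal allocation:
  Mill1->B3: 30 sacks
  Mill2->B2: 35 sacks
  Mill2->B3: 70 sacks
  Mill3->B1: 45 sacks
Total cost = 880.

880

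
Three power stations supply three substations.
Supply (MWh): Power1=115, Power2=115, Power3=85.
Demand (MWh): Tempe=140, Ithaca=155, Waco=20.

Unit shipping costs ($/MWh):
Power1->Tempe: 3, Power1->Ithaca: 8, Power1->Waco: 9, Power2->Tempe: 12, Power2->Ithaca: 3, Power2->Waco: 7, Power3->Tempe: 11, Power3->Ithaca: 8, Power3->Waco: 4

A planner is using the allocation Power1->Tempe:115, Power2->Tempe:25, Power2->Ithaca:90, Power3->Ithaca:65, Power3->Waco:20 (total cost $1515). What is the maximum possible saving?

150

Current plan cost = 115·3 + 25·12 + 90·3 + 65·8 + 20·4 = $1515.
Optimal plan:
  Power1→Tempe: 115 × $3 = $345
  Power2→Ithaca: 115 × $3 = $345
  Power3→Tempe: 25 × $11 = $275
  Power3→Ithaca: 40 × $8 = $320
  Power3→Waco: 20 × $4 = $80
Optimal cost = $1365.
Saving = 1515 − 1365 = $150.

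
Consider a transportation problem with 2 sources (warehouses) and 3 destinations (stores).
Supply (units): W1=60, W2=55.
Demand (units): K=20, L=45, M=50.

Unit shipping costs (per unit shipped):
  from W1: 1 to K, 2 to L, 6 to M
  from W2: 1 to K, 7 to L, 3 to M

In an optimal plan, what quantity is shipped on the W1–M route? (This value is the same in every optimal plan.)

The minimum-cost plan:
  W1→K: 15 × 1 = 15
  W1→L: 45 × 2 = 90
  W2→K: 5 × 1 = 5
  W2→M: 50 × 3 = 150
Total cost = 260.
The route W1→M is not used.

0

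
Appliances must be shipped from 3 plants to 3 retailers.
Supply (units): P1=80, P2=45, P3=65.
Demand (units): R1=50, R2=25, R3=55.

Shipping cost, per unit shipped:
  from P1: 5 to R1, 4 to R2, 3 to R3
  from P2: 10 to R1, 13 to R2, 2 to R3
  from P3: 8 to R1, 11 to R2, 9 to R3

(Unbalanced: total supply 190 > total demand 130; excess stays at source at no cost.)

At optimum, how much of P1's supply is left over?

0

Minimum-cost shipments:
  P1 to R1: 45 × 5 = 225
  P1 to R2: 25 × 4 = 100
  P1 to R3: 10 × 3 = 30
  P2 to R3: 45 × 2 = 90
  P3 to R1: 5 × 8 = 40
Total cost = 485.
P1 ships 80 of its 80, leaving 0.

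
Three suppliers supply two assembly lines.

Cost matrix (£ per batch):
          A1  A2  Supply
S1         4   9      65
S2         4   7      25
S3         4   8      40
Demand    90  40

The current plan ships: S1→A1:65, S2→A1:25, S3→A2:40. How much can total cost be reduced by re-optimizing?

25

Current plan cost = 65·4 + 25·4 + 40·8 = £680.
Optimal plan:
  S1 to A1: 65 × £4 = £260
  S2 to A2: 25 × £7 = £175
  S3 to A1: 25 × £4 = £100
  S3 to A2: 15 × £8 = £120
Optimal cost = £655.
Saving = 680 − 655 = £25.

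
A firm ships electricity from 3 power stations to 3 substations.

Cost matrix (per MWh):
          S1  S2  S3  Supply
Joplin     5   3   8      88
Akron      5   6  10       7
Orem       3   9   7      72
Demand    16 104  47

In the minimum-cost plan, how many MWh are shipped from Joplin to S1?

0

Solving gives:
  Joplin->S2: 88 MWh
  Akron->S2: 7 MWh
  Orem->S1: 16 MWh
  Orem->S2: 9 MWh
  Orem->S3: 47 MWh
Total cost = 764.
The route Joplin→S1 is not used.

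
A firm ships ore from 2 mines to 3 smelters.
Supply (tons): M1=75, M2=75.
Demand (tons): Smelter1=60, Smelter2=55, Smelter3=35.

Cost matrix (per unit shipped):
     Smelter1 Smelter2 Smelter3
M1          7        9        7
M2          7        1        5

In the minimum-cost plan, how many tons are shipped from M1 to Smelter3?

15

Optimal shipments:
  M1->Smelter1: 60 tons
  M1->Smelter3: 15 tons
  M2->Smelter2: 55 tons
  M2->Smelter3: 20 tons
Total cost = 680.
So M1→Smelter3 carries 15 tons.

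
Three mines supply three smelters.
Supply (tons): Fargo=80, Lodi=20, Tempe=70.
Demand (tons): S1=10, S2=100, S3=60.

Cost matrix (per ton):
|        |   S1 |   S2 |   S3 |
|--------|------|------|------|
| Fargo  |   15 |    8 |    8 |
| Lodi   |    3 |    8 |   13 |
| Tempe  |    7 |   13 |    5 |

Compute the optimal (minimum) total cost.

A cheapest plan:
  Fargo to S2: 80 × 8 = 640
  Lodi to S2: 20 × 8 = 160
  Tempe to S1: 10 × 7 = 70
  Tempe to S3: 60 × 5 = 300
Total = 640 + 160 + 70 + 300 = 1170.

1170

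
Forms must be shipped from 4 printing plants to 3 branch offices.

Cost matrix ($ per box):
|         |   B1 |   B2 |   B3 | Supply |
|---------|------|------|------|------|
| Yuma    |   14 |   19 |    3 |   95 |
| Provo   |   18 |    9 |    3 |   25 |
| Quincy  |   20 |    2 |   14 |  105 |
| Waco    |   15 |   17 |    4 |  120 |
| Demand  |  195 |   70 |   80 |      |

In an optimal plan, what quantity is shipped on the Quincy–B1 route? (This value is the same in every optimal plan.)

35

The minimum-cost plan:
  Yuma→B1: 40 × $14 = $560
  Yuma→B3: 55 × $3 = $165
  Provo→B3: 25 × $3 = $75
  Quincy→B1: 35 × $20 = $700
  Quincy→B2: 70 × $2 = $140
  Waco→B1: 120 × $15 = $1800
Total cost = $3440.
So Quincy→B1 carries 35 boxes.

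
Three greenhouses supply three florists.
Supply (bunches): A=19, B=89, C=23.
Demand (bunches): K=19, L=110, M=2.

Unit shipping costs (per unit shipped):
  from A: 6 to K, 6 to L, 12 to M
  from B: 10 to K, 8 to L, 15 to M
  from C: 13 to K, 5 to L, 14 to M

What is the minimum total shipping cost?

Optimal allocation:
  A→K: 19 × 6 = 114
  B→L: 87 × 8 = 696
  B→M: 2 × 15 = 30
  C→L: 23 × 5 = 115
Total = 114 + 696 + 30 + 115 = 955.

955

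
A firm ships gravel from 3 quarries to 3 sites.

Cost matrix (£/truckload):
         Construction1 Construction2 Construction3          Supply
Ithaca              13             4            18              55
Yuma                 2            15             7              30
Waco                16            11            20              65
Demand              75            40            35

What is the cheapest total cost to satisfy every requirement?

An optimal shipping plan:
  Ithaca–Construction1: 15 truckloads
  Ithaca–Construction2: 40 truckloads
  Yuma–Construction1: 30 truckloads
  Waco–Construction1: 30 truckloads
  Waco–Construction3: 35 truckloads
Total cost = £1595.
(Supply check: Ithaca ships 55; Yuma ships 30; Waco ships 65.)

1595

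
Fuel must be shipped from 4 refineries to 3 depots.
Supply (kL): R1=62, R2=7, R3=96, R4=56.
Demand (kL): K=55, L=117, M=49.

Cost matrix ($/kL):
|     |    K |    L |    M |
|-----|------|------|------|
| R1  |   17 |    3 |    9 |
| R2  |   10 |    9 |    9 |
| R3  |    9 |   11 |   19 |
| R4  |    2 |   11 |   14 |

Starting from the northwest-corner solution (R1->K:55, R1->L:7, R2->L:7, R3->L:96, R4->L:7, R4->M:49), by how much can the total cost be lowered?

1163

Current plan cost = 55·17 + 7·3 + 7·9 + 96·11 + 7·11 + 49·14 = $2838.
Optimal plan:
  R1 to L: 21 × $3 = $63
  R1 to M: 41 × $9 = $369
  R2 to M: 7 × $9 = $63
  R3 to L: 96 × $11 = $1056
  R4 to K: 55 × $2 = $110
  R4 to M: 1 × $14 = $14
Optimal cost = $1675.
Saving = 2838 − 1675 = $1163.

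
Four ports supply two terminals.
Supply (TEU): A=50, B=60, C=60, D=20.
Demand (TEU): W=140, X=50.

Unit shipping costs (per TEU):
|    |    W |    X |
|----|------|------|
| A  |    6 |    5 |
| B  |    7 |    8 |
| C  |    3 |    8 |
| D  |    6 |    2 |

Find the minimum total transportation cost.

910

One minimum-cost allocation:
  A→W: 20 × 6 = 120
  A→X: 30 × 5 = 150
  B→W: 60 × 7 = 420
  C→W: 60 × 3 = 180
  D→X: 20 × 2 = 40
Total = 120 + 150 + 420 + 180 + 40 = 910.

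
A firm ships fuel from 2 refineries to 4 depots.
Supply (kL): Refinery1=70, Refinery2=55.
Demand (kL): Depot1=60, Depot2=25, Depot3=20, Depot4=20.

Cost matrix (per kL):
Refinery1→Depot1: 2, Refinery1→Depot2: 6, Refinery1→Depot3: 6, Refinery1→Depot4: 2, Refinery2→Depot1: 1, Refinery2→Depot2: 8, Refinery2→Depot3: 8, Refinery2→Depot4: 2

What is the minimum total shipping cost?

375

Optimal allocation:
  Refinery1→Depot1: 5 kL
  Refinery1→Depot2: 25 kL
  Refinery1→Depot3: 20 kL
  Refinery1→Depot4: 20 kL
  Refinery2→Depot1: 55 kL
Total cost = 375.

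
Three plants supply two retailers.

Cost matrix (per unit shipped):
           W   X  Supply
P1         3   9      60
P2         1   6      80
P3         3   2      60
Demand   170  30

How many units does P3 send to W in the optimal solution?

Optimal shipments:
  P1→W: 60 × 3 = 180
  P2→W: 80 × 1 = 80
  P3→W: 30 × 3 = 90
  P3→X: 30 × 2 = 60
Total cost = 410.
So P3→W carries 30 units.

30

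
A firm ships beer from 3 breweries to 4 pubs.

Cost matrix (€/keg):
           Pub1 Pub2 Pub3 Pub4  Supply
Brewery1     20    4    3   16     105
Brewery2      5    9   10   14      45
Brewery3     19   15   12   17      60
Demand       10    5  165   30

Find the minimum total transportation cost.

An optimal shipping plan:
  Brewery1 to Pub3: 105 × €3 = €315
  Brewery2 to Pub1: 10 × €5 = €50
  Brewery2 to Pub2: 5 × €9 = €45
  Brewery2 to Pub4: 30 × €14 = €420
  Brewery3 to Pub3: 60 × €12 = €720
Total = 315 + 50 + 45 + 420 + 720 = €1550.

1550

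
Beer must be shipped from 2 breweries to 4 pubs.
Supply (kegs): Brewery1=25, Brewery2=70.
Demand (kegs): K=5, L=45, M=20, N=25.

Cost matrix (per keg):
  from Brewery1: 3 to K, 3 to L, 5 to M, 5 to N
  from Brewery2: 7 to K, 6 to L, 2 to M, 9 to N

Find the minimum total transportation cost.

A cheapest plan:
  Brewery1→K: 5 × 3 = 15
  Brewery1→N: 20 × 5 = 100
  Brewery2→L: 45 × 6 = 270
  Brewery2→M: 20 × 2 = 40
  Brewery2→N: 5 × 9 = 45
Total = 15 + 100 + 270 + 40 + 45 = 470.
(Supply check: Brewery1 ships 25; Brewery2 ships 70.)

470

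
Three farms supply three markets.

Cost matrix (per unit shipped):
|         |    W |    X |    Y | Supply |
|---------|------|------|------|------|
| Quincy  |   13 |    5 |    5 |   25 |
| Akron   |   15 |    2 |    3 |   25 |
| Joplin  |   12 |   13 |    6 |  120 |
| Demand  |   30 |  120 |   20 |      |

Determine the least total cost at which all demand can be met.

1565

An optimal shipping plan:
  Quincy->X: 25 × 5 = 125
  Akron->X: 25 × 2 = 50
  Joplin->W: 30 × 12 = 360
  Joplin->X: 70 × 13 = 910
  Joplin->Y: 20 × 6 = 120
Total = 125 + 50 + 360 + 910 + 120 = 1565.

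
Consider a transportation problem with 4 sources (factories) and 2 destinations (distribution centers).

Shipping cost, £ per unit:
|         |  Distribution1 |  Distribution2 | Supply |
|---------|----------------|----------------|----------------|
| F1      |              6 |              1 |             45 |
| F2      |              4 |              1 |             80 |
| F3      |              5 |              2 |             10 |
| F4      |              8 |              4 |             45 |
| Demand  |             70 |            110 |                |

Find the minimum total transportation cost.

Optimal allocation:
  F1 to Distribution2: 45 pallets
  F2 to Distribution1: 60 pallets
  F2 to Distribution2: 20 pallets
  F3 to Distribution1: 10 pallets
  F4 to Distribution2: 45 pallets
Total cost = £535.

535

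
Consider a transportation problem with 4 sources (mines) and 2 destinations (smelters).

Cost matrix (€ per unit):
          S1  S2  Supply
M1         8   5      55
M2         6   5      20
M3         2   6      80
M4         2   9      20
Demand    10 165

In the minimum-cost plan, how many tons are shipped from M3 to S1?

0

Solving gives:
  M1 to S2: 55 × €5 = €275
  M2 to S2: 20 × €5 = €100
  M3 to S2: 80 × €6 = €480
  M4 to S1: 10 × €2 = €20
  M4 to S2: 10 × €9 = €90
Total cost = €965.
The route M3→S1 is not used.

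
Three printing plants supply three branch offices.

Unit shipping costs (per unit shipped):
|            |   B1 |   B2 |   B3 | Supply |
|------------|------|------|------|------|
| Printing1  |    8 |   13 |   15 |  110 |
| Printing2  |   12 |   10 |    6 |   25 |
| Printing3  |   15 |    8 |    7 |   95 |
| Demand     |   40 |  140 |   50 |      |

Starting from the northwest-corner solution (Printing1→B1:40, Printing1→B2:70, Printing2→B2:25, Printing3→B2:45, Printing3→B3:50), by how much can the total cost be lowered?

Current plan cost = 40·8 + 70·13 + 25·10 + 45·8 + 50·7 = 2190.
Optimal plan:
  Printing1 to B1: 40 boxes
  Printing1 to B2: 70 boxes
  Printing2 to B3: 25 boxes
  Printing3 to B2: 70 boxes
  Printing3 to B3: 25 boxes
Optimal cost = 2115.
Saving = 2190 − 2115 = 75.

75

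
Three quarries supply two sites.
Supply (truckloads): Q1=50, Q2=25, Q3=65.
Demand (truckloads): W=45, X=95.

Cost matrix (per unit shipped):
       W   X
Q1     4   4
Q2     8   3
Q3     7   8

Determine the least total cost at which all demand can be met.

A cheapest plan:
  Q1→X: 50 × 4 = 200
  Q2→X: 25 × 3 = 75
  Q3→W: 45 × 7 = 315
  Q3→X: 20 × 8 = 160
Total = 200 + 75 + 315 + 160 = 750.
(Supply check: Q1 ships 50; Q2 ships 25; Q3 ships 65.)

750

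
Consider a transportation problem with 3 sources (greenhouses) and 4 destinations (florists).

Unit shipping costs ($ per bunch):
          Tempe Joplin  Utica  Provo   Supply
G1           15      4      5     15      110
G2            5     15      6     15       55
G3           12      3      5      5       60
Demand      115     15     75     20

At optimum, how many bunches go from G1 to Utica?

75

Solving gives:
  G1→Tempe: 20 × $15 = $300
  G1→Joplin: 15 × $4 = $60
  G1→Utica: 75 × $5 = $375
  G2→Tempe: 55 × $5 = $275
  G3→Tempe: 40 × $12 = $480
  G3→Provo: 20 × $5 = $100
Total cost = $1590.
So G1→Utica carries 75 bunches.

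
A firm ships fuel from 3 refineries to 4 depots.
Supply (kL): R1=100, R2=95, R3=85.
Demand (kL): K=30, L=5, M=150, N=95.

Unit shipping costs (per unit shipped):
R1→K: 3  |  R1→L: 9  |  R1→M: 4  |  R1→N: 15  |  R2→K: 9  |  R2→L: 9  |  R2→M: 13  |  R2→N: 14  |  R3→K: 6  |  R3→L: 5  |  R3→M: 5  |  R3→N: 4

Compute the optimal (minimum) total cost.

1845

A cheapest plan:
  R1->M: 100 kL
  R2->K: 30 kL
  R2->L: 5 kL
  R2->M: 50 kL
  R2->N: 10 kL
  R3->N: 85 kL
Total cost = 1845.
(Supply check: R1 ships 100; R2 ships 95; R3 ships 85.)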